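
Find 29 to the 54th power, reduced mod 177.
16

Repeated squaring. Binary of 54 = 110110.
29^1 ≡ 29 (mod 177); 29^2 ≡ 133 (mod 177); 29^4 ≡ 166 (mod 177); 29^8 ≡ 121 (mod 177); 29^16 ≡ 127 (mod 177); 29^32 ≡ 22 (mod 177)
29^54 = 29^2 × 29^4 × 29^16 × 29^32 ≡ 16 (mod 177)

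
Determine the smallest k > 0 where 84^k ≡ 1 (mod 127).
63

127 is prime, so ord(84) divides φ(127) = 126.
Divisors of 126: 1, 2, 3, 6, 7, 9, 14, 18, 21, 42, 63, 126.
Repeated squaring: 84^1 ≡ 84, 84^2 ≡ 71, 84^4 ≡ 88, 84^8 ≡ 124, 84^16 ≡ 9, 84^32 ≡ 81, 84^64 ≡ 84 (mod 127).
Test 84^d mod 127 for each divisor d in increasing order:
84^1 ≡ 84
84^2 ≡ 71
84^3 = 84^2·84^1 ≡ 122
84^6 = 84^4·84^2 ≡ 25
84^7 = 84^4·84^2·84^1 ≡ 68
84^9 = 84^8·84^1 ≡ 2
84^14 = 84^8·84^4·84^2 ≡ 52
84^18 = 84^16·84^2 ≡ 4
84^21 = 84^16·84^4·84^1 ≡ 107
84^42 = 84^32·84^8·84^2 ≡ 19
84^63 = 84^32·84^16·84^8·84^4·84^2·84^1 ≡ 1  ← first divisor giving 1
The order is 63.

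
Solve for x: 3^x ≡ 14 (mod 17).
9

Baby-step giant-step with step n = ⌈√17⌉ = 5.
Baby steps 3^j mod 17 (j:value) for j=0..4: 0:1, 1:3, 2:9, 3:10, 4:13.
Giant-step multiplier: 3^(-5) ≡ 3^(16-5) = 3^11 ≡ 7 (mod 17).
Giant steps γ_i = 14·7^i mod 17: γ_0=14, γ_1=13 (in table at j=4).
x = i·n + j = 1·5 + 4 = 9.
Check: 3^9 ≡ 14 (mod 17).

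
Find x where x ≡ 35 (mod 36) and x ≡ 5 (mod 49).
1475

Using Chinese Remainder Theorem:
M = 36 × 49 = 1764
M1 = 49, M2 = 36
y1 = 49^(-1) mod 36 = 25
y2 = 36^(-1) mod 49 = 15
x = (35×49×25 + 5×36×15) mod 1764 = 1475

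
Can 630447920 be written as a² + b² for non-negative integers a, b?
Not possible

Factorization: 630447920 = 2^4 × 5 × 199^3
By Fermat: n is sum of two squares iff every prime p ≡ 3 (mod 4) appears to even power.
Prime(s) ≡ 3 (mod 4) with odd exponent: [(199, 3)]
Therefore 630447920 cannot be expressed as a² + b².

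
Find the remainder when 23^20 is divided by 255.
106

Repeated squaring. Binary of 20 = 10100.
23^1 ≡ 23 (mod 255); 23^2 ≡ 19 (mod 255); 23^4 ≡ 106 (mod 255); 23^8 ≡ 16 (mod 255); 23^16 ≡ 1 (mod 255)
23^20 = 23^4 × 23^16 ≡ 106 (mod 255)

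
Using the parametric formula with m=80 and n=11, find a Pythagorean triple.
(6279, 1760, 6521)

Euclid's formula: a = m² - n², b = 2mn, c = m² + n²
m = 80, n = 11
a = 80² - 11² = 6400 - 121 = 6279
b = 2 × 80 × 11 = 1760
c = 80² + 11² = 6400 + 121 = 6521
Verification: 6279² + 1760² = 39425841 + 3097600 = 42523441 = 6521² ✓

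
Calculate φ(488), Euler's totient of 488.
240

488 = 2^3 × 61
φ(n) = n × ∏(1 - 1/p) for each prime p dividing n
φ(488) = 488 × (1 - 1/2) × (1 - 1/61) = 240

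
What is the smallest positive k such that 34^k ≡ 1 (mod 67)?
66

67 is prime, so ord(34) divides φ(67) = 66.
Divisors of 66: 1, 2, 3, 6, 11, 22, 33, 66.
Repeated squaring: 34^1 ≡ 34, 34^2 ≡ 17, 34^4 ≡ 21, 34^8 ≡ 39, 34^16 ≡ 47, 34^32 ≡ 65, 34^64 ≡ 4 (mod 67).
Test 34^d mod 67 for each divisor d in increasing order:
34^1 ≡ 34
34^2 ≡ 17
34^3 = 34^2·34^1 ≡ 42
34^6 = 34^4·34^2 ≡ 22
34^11 = 34^8·34^2·34^1 ≡ 30
34^22 = 34^16·34^4·34^2 ≡ 29
34^33 = 34^32·34^1 ≡ 66
34^66 = 34^64·34^2 ≡ 1  ← first divisor giving 1
The order is 66.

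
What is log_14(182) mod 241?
98

Baby-step giant-step with step n = ⌈√241⌉ = 16.
Baby steps 14^j mod 241 (j:value) for j=0..15: 0:1, 1:14, 2:196, 3:93, 4:97, 5:153, 6:214, 7:104, 8:10, 9:140, 10:32, 11:207, 12:6, 13:84, 14:212, 15:76.
Giant-step multiplier: 14^(-16) ≡ 14^(240-16) = 14^224 ≡ 94 (mod 241).
Giant steps γ_i = 182·94^i mod 241: γ_0=182, γ_1=238, γ_2=200, γ_3=2, γ_4=188, γ_5=79, γ_6=196 (in table at j=2).
x = i·n + j = 6·16 + 2 = 98.
Check: 14^98 ≡ 182 (mod 241).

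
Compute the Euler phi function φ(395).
312

395 = 5 × 79
φ(n) = n × ∏(1 - 1/p) for each prime p dividing n
φ(395) = 395 × (1 - 1/5) × (1 - 1/79) = 312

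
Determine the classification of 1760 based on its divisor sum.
abundant

Proper divisors of 1760: sum = 1 + 2 + 4 + 5 + 8 + 10 + 11 + 16 + ... + 220 + 352 + 440 + 880 (23 divisors) = 2776
Since 2776 > 1760, 1760 is abundant.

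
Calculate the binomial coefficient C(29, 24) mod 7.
0

Using Lucas' theorem:
Write n=29 and k=24 in base 7:
n in base 7: [4, 1]
k in base 7: [3, 3]
C(29,24) mod 7 = ∏ C(n_i, k_i) mod 7
Digit binomials (mod 7): C(4,3) = 4; C(1,3) = 0 (k_i > n_i)
Product: 4 × 0 = 0 ≡ 0 (mod 7)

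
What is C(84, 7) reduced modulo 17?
16

Using Lucas' theorem:
Write n=84 and k=7 in base 17:
n in base 17: [4, 16]
k in base 17: [0, 7]
C(84,7) mod 17 = ∏ C(n_i, k_i) mod 17
Digit binomials (mod 17): C(4,0) = 1; C(16,7) = 11440 ≡ 16
Product: 1 × 16 = 16 ≡ 16 (mod 17)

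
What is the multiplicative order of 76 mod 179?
89

179 is prime, so ord(76) divides φ(179) = 178.
Divisors of 178: 1, 2, 89, 178.
Repeated squaring: 76^1 ≡ 76, 76^2 ≡ 48, 76^4 ≡ 156, 76^8 ≡ 171, 76^16 ≡ 64, 76^32 ≡ 158, 76^64 ≡ 83, 76^128 ≡ 87 (mod 179).
Test 76^d mod 179 for each divisor d in increasing order:
76^1 ≡ 76
76^2 ≡ 48
76^89 = 76^64·76^16·76^8·76^1 ≡ 1  ← first divisor giving 1
The order is 89.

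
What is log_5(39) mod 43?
3

Baby-step giant-step with step n = ⌈√43⌉ = 7.
Baby steps 5^j mod 43 (j:value) for j=0..6: 0:1, 1:5, 2:25, 3:39, 4:23, 5:29, 6:16.
h = 39 is already in the table at j=3, so x = 3.
Check: 5^3 ≡ 39 (mod 43).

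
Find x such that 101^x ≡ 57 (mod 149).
71

Baby-step giant-step with step n = ⌈√149⌉ = 13.
Baby steps 101^j mod 149 (j:value) for j=0..12: 0:1, 1:101, 2:69, 3:115, 4:142, 5:38, 6:113, 7:89, 8:49, 9:32, 10:103, 11:122, 12:104.
Giant-step multiplier: 101^(-13) ≡ 101^(148-13) = 101^135 ≡ 147 (mod 149).
Giant steps γ_i = 57·147^i mod 149: γ_0=57, γ_1=35, γ_2=79, γ_3=140, γ_4=18, γ_5=113 (in table at j=6).
x = i·n + j = 5·13 + 6 = 71.
Check: 101^71 ≡ 57 (mod 149).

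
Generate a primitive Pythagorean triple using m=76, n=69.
(1015, 10488, 10537)

Euclid's formula: a = m² - n², b = 2mn, c = m² + n²
m = 76, n = 69
a = 76² - 69² = 5776 - 4761 = 1015
b = 2 × 76 × 69 = 10488
c = 76² + 69² = 5776 + 4761 = 10537
Verification: 1015² + 10488² = 1030225 + 109998144 = 111028369 = 10537² ✓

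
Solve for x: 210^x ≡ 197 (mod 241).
195

Baby-step giant-step with step n = ⌈√241⌉ = 16.
Baby steps 210^j mod 241 (j:value) for j=0..15: 0:1, 1:210, 2:238, 3:93, 4:9, 5:203, 6:214, 7:114, 8:81, 9:140, 10:239, 11:62, 12:6, 13:55, 14:223, 15:76.
Giant-step multiplier: 210^(-16) ≡ 210^(240-16) = 210^224 ≡ 183 (mod 241).
Giant steps γ_i = 197·183^i mod 241: γ_0=197, γ_1=142, γ_2=199, γ_3=26, γ_4=179, γ_5=222, γ_6=138, γ_7=190, γ_8=66, γ_9=28, γ_10=63, γ_11=202, γ_12=93 (in table at j=3).
x = i·n + j = 12·16 + 3 = 195.
Check: 210^195 ≡ 197 (mod 241).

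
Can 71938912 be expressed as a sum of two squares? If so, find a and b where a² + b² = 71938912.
Not possible

Factorization: 71938912 = 2^5 × 131^3
By Fermat: n is sum of two squares iff every prime p ≡ 3 (mod 4) appears to even power.
Prime(s) ≡ 3 (mod 4) with odd exponent: [(131, 3)]
Therefore 71938912 cannot be expressed as a² + b².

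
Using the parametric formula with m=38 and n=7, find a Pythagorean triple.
(1395, 532, 1493)

Euclid's formula: a = m² - n², b = 2mn, c = m² + n²
m = 38, n = 7
a = 38² - 7² = 1444 - 49 = 1395
b = 2 × 38 × 7 = 532
c = 38² + 7² = 1444 + 49 = 1493
Verification: 1395² + 532² = 1946025 + 283024 = 2229049 = 1493² ✓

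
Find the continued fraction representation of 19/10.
[1; 1, 9]

Euclidean algorithm steps:
19 = 1 × 10 + 9
10 = 1 × 9 + 1
9 = 9 × 1 + 0
Continued fraction: [1; 1, 9]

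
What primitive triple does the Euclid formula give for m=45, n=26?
(1349, 2340, 2701)

Euclid's formula: a = m² - n², b = 2mn, c = m² + n²
m = 45, n = 26
a = 45² - 26² = 2025 - 676 = 1349
b = 2 × 45 × 26 = 2340
c = 45² + 26² = 2025 + 676 = 2701
Verification: 1349² + 2340² = 1819801 + 5475600 = 7295401 = 2701² ✓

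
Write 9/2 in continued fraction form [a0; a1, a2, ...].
[4; 2]

Euclidean algorithm steps:
9 = 4 × 2 + 1
2 = 2 × 1 + 0
Continued fraction: [4; 2]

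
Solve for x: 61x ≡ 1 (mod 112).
101

gcd(61, 112) = 1, so the inverse exists.
Extended Euclidean algorithm on (112, 61):
112 = 1 × 61 + 51  ⟹  51 = (1)·112 + (-1)·61
61 = 1 × 51 + 10  ⟹  10 = (-1)·112 + (2)·61
51 = 5 × 10 + 1  ⟹  1 = (6)·112 + (-11)·61
So (-11)·61 ≡ 1 (mod 112), i.e. 61^(-1) ≡ -11 ≡ 101 (mod 112).
Check: 61 × 101 = 6161 ≡ 1 (mod 112)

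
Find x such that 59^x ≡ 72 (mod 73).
36

Baby-step giant-step with step n = ⌈√73⌉ = 9.
Baby steps 59^j mod 73 (j:value) for j=0..8: 0:1, 1:59, 2:50, 3:30, 4:18, 5:40, 6:24, 7:29, 8:32.
Giant-step multiplier: 59^(-9) ≡ 59^(72-9) = 59^63 ≡ 51 (mod 73).
Giant steps γ_i = 72·51^i mod 73: γ_0=72, γ_1=22, γ_2=27, γ_3=63, γ_4=1 (in table at j=0).
x = i·n + j = 4·9 + 0 = 36.
Check: 59^36 ≡ 72 (mod 73).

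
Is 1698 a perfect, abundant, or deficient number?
abundant

Proper divisors of 1698: sum = 1 + 2 + 3 + 6 + 283 + 566 + 849 = 1710
Since 1710 > 1698, 1698 is abundant.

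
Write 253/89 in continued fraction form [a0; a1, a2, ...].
[2; 1, 5, 2, 1, 4]

Euclidean algorithm steps:
253 = 2 × 89 + 75
89 = 1 × 75 + 14
75 = 5 × 14 + 5
14 = 2 × 5 + 4
5 = 1 × 4 + 1
4 = 4 × 1 + 0
Continued fraction: [2; 1, 5, 2, 1, 4]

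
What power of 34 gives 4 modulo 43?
6

Baby-step giant-step with step n = ⌈√43⌉ = 7.
Baby steps 34^j mod 43 (j:value) for j=0..6: 0:1, 1:34, 2:38, 3:2, 4:25, 5:33, 6:4.
h = 4 is already in the table at j=6, so x = 6.
Check: 34^6 ≡ 4 (mod 43).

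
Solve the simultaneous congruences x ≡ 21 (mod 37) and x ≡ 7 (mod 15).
502

Using Chinese Remainder Theorem:
M = 37 × 15 = 555
M1 = 15, M2 = 37
y1 = 15^(-1) mod 37 = 5
y2 = 37^(-1) mod 15 = 13
x = (21×15×5 + 7×37×13) mod 555 = 502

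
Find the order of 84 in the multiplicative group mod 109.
54

109 is prime, so ord(84) divides φ(109) = 108.
Divisors of 108: 1, 2, 3, 4, 6, 9, 12, 18, 27, 36, 54, 108.
Repeated squaring: 84^1 ≡ 84, 84^2 ≡ 80, 84^4 ≡ 78, 84^8 ≡ 89, 84^16 ≡ 73, 84^32 ≡ 97, 84^64 ≡ 35 (mod 109).
Test 84^d mod 109 for each divisor d in increasing order:
84^1 ≡ 84
84^2 ≡ 80
84^3 = 84^2·84^1 ≡ 71
84^4 ≡ 78
84^6 = 84^4·84^2 ≡ 27
84^9 = 84^8·84^1 ≡ 64
84^12 = 84^8·84^4 ≡ 75
84^18 = 84^16·84^2 ≡ 63
84^27 = 84^16·84^8·84^2·84^1 ≡ 108
84^36 = 84^32·84^4 ≡ 45
84^54 = 84^32·84^16·84^4·84^2 ≡ 1  ← first divisor giving 1
The order is 54.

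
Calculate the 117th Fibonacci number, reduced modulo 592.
146

Matrix identity: Q^n = [[F_(n+1), F_n], [F_n, F_(n-1)]] with Q = [[1,1],[1,0]].
n = 117 = 1110101₂. Square-and-multiply, entries mod 592:
Q^1 = [[1,1],[1,0]]
Q^3 = (Q^1)²·Q = [[3,2],[2,1]]
Q^7 = (Q^3)²·Q = [[21,13],[13,8]]
Q^14 = (Q^7)² = [[18,377],[377,233]]
Q^29 = (Q^14)²·Q = [[280,373],[373,499]]
Q^58 = (Q^29)² = [[265,487],[487,370]]
Q^117 = (Q^58)²·Q = [[367,146],[146,221]]
F_117 mod 592 = Q^117[0][1] = 146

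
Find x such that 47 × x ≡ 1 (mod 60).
23

gcd(47, 60) = 1, so the inverse exists.
Extended Euclidean algorithm on (60, 47):
60 = 1 × 47 + 13  ⟹  13 = (1)·60 + (-1)·47
47 = 3 × 13 + 8  ⟹  8 = (-3)·60 + (4)·47
13 = 1 × 8 + 5  ⟹  5 = (4)·60 + (-5)·47
8 = 1 × 5 + 3  ⟹  3 = (-7)·60 + (9)·47
5 = 1 × 3 + 2  ⟹  2 = (11)·60 + (-14)·47
3 = 1 × 2 + 1  ⟹  1 = (-18)·60 + (23)·47
So (23)·47 ≡ 1 (mod 60), i.e. 47^(-1) ≡ 23 (mod 60).
Check: 47 × 23 = 1081 ≡ 1 (mod 60)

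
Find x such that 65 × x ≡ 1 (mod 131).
129

gcd(65, 131) = 1, so the inverse exists.
Extended Euclidean algorithm on (131, 65):
131 = 2 × 65 + 1  ⟹  1 = (1)·131 + (-2)·65
So (-2)·65 ≡ 1 (mod 131), i.e. 65^(-1) ≡ -2 ≡ 129 (mod 131).
Check: 65 × 129 = 8385 ≡ 1 (mod 131)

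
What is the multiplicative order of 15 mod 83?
82

83 is prime, so ord(15) divides φ(83) = 82.
Divisors of 82: 1, 2, 41, 82.
Repeated squaring: 15^1 ≡ 15, 15^2 ≡ 59, 15^4 ≡ 78, 15^8 ≡ 25, 15^16 ≡ 44, 15^32 ≡ 27, 15^64 ≡ 65 (mod 83).
Test 15^d mod 83 for each divisor d in increasing order:
15^1 ≡ 15
15^2 ≡ 59
15^41 = 15^32·15^8·15^1 ≡ 82
15^82 = 15^64·15^16·15^2 ≡ 1  ← first divisor giving 1
The order is 82.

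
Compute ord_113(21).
112

113 is prime, so ord(21) divides φ(113) = 112.
Divisors of 112: 1, 2, 4, 7, 8, 14, 16, 28, 56, 112.
Repeated squaring: 21^1 ≡ 21, 21^2 ≡ 102, 21^4 ≡ 8, 21^8 ≡ 64, 21^16 ≡ 28, 21^32 ≡ 106, 21^64 ≡ 49 (mod 113).
Test 21^d mod 113 for each divisor d in increasing order:
21^1 ≡ 21
21^2 ≡ 102
21^4 ≡ 8
21^7 = 21^4·21^2·21^1 ≡ 73
21^8 ≡ 64
21^14 = 21^8·21^4·21^2 ≡ 18
21^16 ≡ 28
21^28 = 21^16·21^8·21^4 ≡ 98
21^56 = 21^32·21^16·21^8 ≡ 112
21^112 = 21^64·21^32·21^16 ≡ 1  ← first divisor giving 1
The order is 112.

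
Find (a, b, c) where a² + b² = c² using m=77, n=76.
(153, 11704, 11705)

Euclid's formula: a = m² - n², b = 2mn, c = m² + n²
m = 77, n = 76
a = 77² - 76² = 5929 - 5776 = 153
b = 2 × 77 × 76 = 11704
c = 77² + 76² = 5929 + 5776 = 11705
Verification: 153² + 11704² = 23409 + 136983616 = 137007025 = 11705² ✓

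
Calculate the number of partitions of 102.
241265379

p(n) counts ways to write n as a sum of positive integers (order ignored).
Euler's pentagonal recurrence: p(k) = p(k-1) + p(k-2) - p(k-5) - p(k-7) + p(k-12) + p(k-15) - ... (offsets j(3j∓1)/2, signs ++--, p(0)=1, p(<0)=0).
DP table for k = 0..101: p(0)=1, p(1)=1, p(2)=2, p(3)=3, p(4)=5, p(5)=7, p(6)=11, p(7)=15, p(8)=22, p(9)=30, p(10)=42, p(11)=56, p(12)=77, p(13)=101, p(14)=135, p(15)=176, p(16)=231, p(17)=297, p(18)=385, p(19)=490, p(20)=627, p(21)=792, p(22)=1002, p(23)=1255, p(24)=1575, p(25)=1958, p(26)=2436, p(27)=3010, p(28)=3718, p(29)=4565, p(30)=5604, p(31)=6842, p(32)=8349, p(33)=10143, p(34)=12310, p(35)=14883, p(36)=17977, p(37)=21637, p(38)=26015, p(39)=31185, p(40)=37338, p(41)=44583, p(42)=53174, p(43)=63261, p(44)=75175, p(45)=89134, p(46)=105558, p(47)=124754, p(48)=147273, p(49)=173525, p(50)=204226, p(51)=239943, p(52)=281589, p(53)=329931, p(54)=386155, p(55)=451276, p(56)=526823, p(57)=614154, p(58)=715220, p(59)=831820, p(60)=966467, p(61)=1121505, p(62)=1300156, p(63)=1505499, p(64)=1741630, p(65)=2012558, p(66)=2323520, p(67)=2679689, p(68)=3087735, p(69)=3554345, p(70)=4087968, p(71)=4697205, p(72)=5392783, p(73)=6185689, p(74)=7089500, p(75)=8118264, p(76)=9289091, p(77)=10619863, p(78)=12132164, p(79)=13848650, p(80)=15796476, p(81)=18004327, p(82)=20506255, p(83)=23338469, p(84)=26543660, p(85)=30167357, p(86)=34262962, p(87)=38887673, p(88)=44108109, p(89)=49995925, p(90)=56634173, p(91)=64112359, p(92)=72533807, p(93)=82010177, p(94)=92669720, p(95)=104651419, p(96)=118114304, p(97)=133230930, p(98)=150198136, p(99)=169229875, p(100)=190569292, p(101)=214481126.
Final step: p(102) = p(101) + p(100) - p(97) - p(95) + p(90) + p(87) - p(80) - p(76) + p(67) + p(62) - p(51) - p(45) + p(32) + p(25) - p(10) - p(2)
= 214481126 + 190569292 - 133230930 - 104651419 + 56634173 + 38887673 - 15796476 - 9289091 + 2679689 + 1300156 - 239943 - 89134 + 8349 + 1958 - 42 - 2
= 241265379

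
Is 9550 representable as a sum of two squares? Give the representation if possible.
Not possible

Factorization: 9550 = 2 × 5^2 × 191
By Fermat: n is sum of two squares iff every prime p ≡ 3 (mod 4) appears to even power.
Prime(s) ≡ 3 (mod 4) with odd exponent: [(191, 1)]
Therefore 9550 cannot be expressed as a² + b².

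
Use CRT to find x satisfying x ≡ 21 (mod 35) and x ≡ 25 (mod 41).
476

Using Chinese Remainder Theorem:
M = 35 × 41 = 1435
M1 = 41, M2 = 35
y1 = 41^(-1) mod 35 = 6
y2 = 35^(-1) mod 41 = 34
x = (21×41×6 + 25×35×34) mod 1435 = 476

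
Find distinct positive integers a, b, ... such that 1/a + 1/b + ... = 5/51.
1/11 + 1/141 + 1/26367

Greedy algorithm:
5/51: ceiling(51/5) = 11, use 1/11
4/561: ceiling(561/4) = 141, use 1/141
1/26367: ceiling(26367/1) = 26367, use 1/26367
Result: 5/51 = 1/11 + 1/141 + 1/26367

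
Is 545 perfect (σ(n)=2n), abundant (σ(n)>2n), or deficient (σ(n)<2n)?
deficient

Proper divisors of 545: sum = 1 + 5 + 109 = 115
Since 115 < 545, 545 is deficient.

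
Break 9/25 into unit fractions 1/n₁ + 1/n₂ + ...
1/3 + 1/38 + 1/2850

Greedy algorithm:
9/25: ceiling(25/9) = 3, use 1/3
2/75: ceiling(75/2) = 38, use 1/38
1/2850: ceiling(2850/1) = 2850, use 1/2850
Result: 9/25 = 1/3 + 1/38 + 1/2850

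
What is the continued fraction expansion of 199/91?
[2; 5, 2, 1, 5]

Euclidean algorithm steps:
199 = 2 × 91 + 17
91 = 5 × 17 + 6
17 = 2 × 6 + 5
6 = 1 × 5 + 1
5 = 5 × 1 + 0
Continued fraction: [2; 5, 2, 1, 5]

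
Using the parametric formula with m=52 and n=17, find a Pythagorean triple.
(2415, 1768, 2993)

Euclid's formula: a = m² - n², b = 2mn, c = m² + n²
m = 52, n = 17
a = 52² - 17² = 2704 - 289 = 2415
b = 2 × 52 × 17 = 1768
c = 52² + 17² = 2704 + 289 = 2993
Verification: 2415² + 1768² = 5832225 + 3125824 = 8958049 = 2993² ✓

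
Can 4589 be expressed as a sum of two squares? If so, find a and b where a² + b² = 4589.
10² + 67² (a=10, b=67)

Factorization: 4589 = 13 × 353
By Fermat: n is sum of two squares iff every prime p ≡ 3 (mod 4) appears to even power.
All primes ≡ 3 (mod 4) appear to even power.
Search a = 0, 1, 2, … for 4589 - a² a perfect square: first hit at a = 10: 4589 - 100 = 4489 = 67².
4589 = 10² + 67² = 100 + 4489 ✓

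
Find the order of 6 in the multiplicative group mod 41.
40

41 is prime, so ord(6) divides φ(41) = 40.
Divisors of 40: 1, 2, 4, 5, 8, 10, 20, 40.
Repeated squaring: 6^1 ≡ 6, 6^2 ≡ 36, 6^4 ≡ 25, 6^8 ≡ 10, 6^16 ≡ 18, 6^32 ≡ 37 (mod 41).
Test 6^d mod 41 for each divisor d in increasing order:
6^1 ≡ 6
6^2 ≡ 36
6^4 ≡ 25
6^5 = 6^4·6^1 ≡ 27
6^8 ≡ 10
6^10 = 6^8·6^2 ≡ 32
6^20 = 6^16·6^4 ≡ 40
6^40 = 6^32·6^8 ≡ 1  ← first divisor giving 1
The order is 40.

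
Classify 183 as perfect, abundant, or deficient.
deficient

Proper divisors of 183: sum = 1 + 3 + 61 = 65
Since 65 < 183, 183 is deficient.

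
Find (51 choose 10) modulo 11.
0

Using Lucas' theorem:
Write n=51 and k=10 in base 11:
n in base 11: [4, 7]
k in base 11: [0, 10]
C(51,10) mod 11 = ∏ C(n_i, k_i) mod 11
Digit binomials (mod 11): C(4,0) = 1; C(7,10) = 0 (k_i > n_i)
Product: 1 × 0 = 0 ≡ 0 (mod 11)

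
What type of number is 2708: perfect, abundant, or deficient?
deficient

Proper divisors of 2708: sum = 1 + 2 + 4 + 677 + 1354 = 2038
Since 2038 < 2708, 2708 is deficient.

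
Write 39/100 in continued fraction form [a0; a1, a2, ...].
[0; 2, 1, 1, 3, 2, 2]

Euclidean algorithm steps:
39 = 0 × 100 + 39
100 = 2 × 39 + 22
39 = 1 × 22 + 17
22 = 1 × 17 + 5
17 = 3 × 5 + 2
5 = 2 × 2 + 1
2 = 2 × 1 + 0
Continued fraction: [0; 2, 1, 1, 3, 2, 2]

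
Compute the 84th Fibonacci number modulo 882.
738

Matrix identity: Q^n = [[F_(n+1), F_n], [F_n, F_(n-1)]] with Q = [[1,1],[1,0]].
n = 84 = 1010100₂. Square-and-multiply, entries mod 882:
Q^1 = [[1,1],[1,0]]
Q^2 = (Q^1)² = [[2,1],[1,1]]
Q^5 = (Q^2)²·Q = [[8,5],[5,3]]
Q^10 = (Q^5)² = [[89,55],[55,34]]
Q^21 = (Q^10)²·Q = [[71,362],[362,591]]
Q^42 = (Q^21)² = [[257,622],[622,517]]
Q^84 = (Q^42)² = [[467,738],[738,611]]
F_84 mod 882 = Q^84[0][1] = 738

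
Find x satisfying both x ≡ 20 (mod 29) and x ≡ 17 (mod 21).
542

Using Chinese Remainder Theorem:
M = 29 × 21 = 609
M1 = 21, M2 = 29
y1 = 21^(-1) mod 29 = 18
y2 = 29^(-1) mod 21 = 8
x = (20×21×18 + 17×29×8) mod 609 = 542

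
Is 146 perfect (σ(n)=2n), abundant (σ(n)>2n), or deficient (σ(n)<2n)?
deficient

Proper divisors of 146: sum = 1 + 2 + 73 = 76
Since 76 < 146, 146 is deficient.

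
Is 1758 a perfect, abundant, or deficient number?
abundant

Proper divisors of 1758: sum = 1 + 2 + 3 + 6 + 293 + 586 + 879 = 1770
Since 1770 > 1758, 1758 is abundant.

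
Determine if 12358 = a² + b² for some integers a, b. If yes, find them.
Not possible

Factorization: 12358 = 2 × 37 × 167
By Fermat: n is sum of two squares iff every prime p ≡ 3 (mod 4) appears to even power.
Prime(s) ≡ 3 (mod 4) with odd exponent: [(167, 1)]
Therefore 12358 cannot be expressed as a² + b².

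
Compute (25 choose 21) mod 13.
1

Using Lucas' theorem:
Write n=25 and k=21 in base 13:
n in base 13: [1, 12]
k in base 13: [1, 8]
C(25,21) mod 13 = ∏ C(n_i, k_i) mod 13
Digit binomials (mod 13): C(1,1) = 1; C(12,8) = 495 ≡ 1
Product: 1 × 1 = 1 ≡ 1 (mod 13)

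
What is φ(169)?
156

169 = 13^2
φ(n) = n × ∏(1 - 1/p) for each prime p dividing n
φ(169) = 169 × (1 - 1/13) = 156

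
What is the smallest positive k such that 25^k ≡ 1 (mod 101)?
25

101 is prime, so ord(25) divides φ(101) = 100.
Divisors of 100: 1, 2, 4, 5, 10, 20, 25, 50, 100.
Repeated squaring: 25^1 ≡ 25, 25^2 ≡ 19, 25^4 ≡ 58, 25^8 ≡ 31, 25^16 ≡ 52, 25^32 ≡ 78, 25^64 ≡ 24 (mod 101).
Test 25^d mod 101 for each divisor d in increasing order:
25^1 ≡ 25
25^2 ≡ 19
25^4 ≡ 58
25^5 = 25^4·25^1 ≡ 36
25^10 = 25^8·25^2 ≡ 84
25^20 = 25^16·25^4 ≡ 87
25^25 = 25^16·25^8·25^1 ≡ 1  ← first divisor giving 1
The order is 25.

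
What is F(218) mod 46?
45

Matrix identity: Q^n = [[F_(n+1), F_n], [F_n, F_(n-1)]] with Q = [[1,1],[1,0]].
n = 218 = 11011010₂. Square-and-multiply, entries mod 46:
Q^1 = [[1,1],[1,0]]
Q^3 = (Q^1)²·Q = [[3,2],[2,1]]
Q^6 = (Q^3)² = [[13,8],[8,5]]
Q^13 = (Q^6)²·Q = [[9,3],[3,6]]
Q^27 = (Q^13)²·Q = [[43,44],[44,45]]
Q^54 = (Q^27)² = [[13,8],[8,5]]
Q^109 = (Q^54)²·Q = [[9,3],[3,6]]
Q^218 = (Q^109)² = [[44,45],[45,45]]
F_218 mod 46 = Q^218[0][1] = 45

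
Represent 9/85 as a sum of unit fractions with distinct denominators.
1/10 + 1/170

Greedy algorithm:
9/85: ceiling(85/9) = 10, use 1/10
1/170: ceiling(170/1) = 170, use 1/170
Result: 9/85 = 1/10 + 1/170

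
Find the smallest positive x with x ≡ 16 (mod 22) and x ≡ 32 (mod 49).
522

Using Chinese Remainder Theorem:
M = 22 × 49 = 1078
M1 = 49, M2 = 22
y1 = 49^(-1) mod 22 = 9
y2 = 22^(-1) mod 49 = 29
x = (16×49×9 + 32×22×29) mod 1078 = 522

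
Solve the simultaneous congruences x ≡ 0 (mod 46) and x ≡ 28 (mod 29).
782

Using Chinese Remainder Theorem:
M = 46 × 29 = 1334
M1 = 29, M2 = 46
y1 = 29^(-1) mod 46 = 27
y2 = 46^(-1) mod 29 = 12
x = (0×29×27 + 28×46×12) mod 1334 = 782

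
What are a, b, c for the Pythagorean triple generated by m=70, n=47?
(2691, 6580, 7109)

Euclid's formula: a = m² - n², b = 2mn, c = m² + n²
m = 70, n = 47
a = 70² - 47² = 4900 - 2209 = 2691
b = 2 × 70 × 47 = 6580
c = 70² + 47² = 4900 + 2209 = 7109
Verification: 2691² + 6580² = 7241481 + 43296400 = 50537881 = 7109² ✓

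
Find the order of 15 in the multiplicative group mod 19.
18

19 is prime, so ord(15) divides φ(19) = 18.
Divisors of 18: 1, 2, 3, 6, 9, 18.
Repeated squaring: 15^1 ≡ 15, 15^2 ≡ 16, 15^4 ≡ 9, 15^8 ≡ 5, 15^16 ≡ 6 (mod 19).
Test 15^d mod 19 for each divisor d in increasing order:
15^1 ≡ 15
15^2 ≡ 16
15^3 = 15^2·15^1 ≡ 12
15^6 = 15^4·15^2 ≡ 11
15^9 = 15^8·15^1 ≡ 18
15^18 = 15^16·15^2 ≡ 1  ← first divisor giving 1
The order is 18.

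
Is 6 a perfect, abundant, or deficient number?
perfect

Proper divisors of 6: sum = 1 + 2 + 3 = 6
Since 6 = 6, 6 is perfect.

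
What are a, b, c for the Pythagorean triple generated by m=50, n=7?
(2451, 700, 2549)

Euclid's formula: a = m² - n², b = 2mn, c = m² + n²
m = 50, n = 7
a = 50² - 7² = 2500 - 49 = 2451
b = 2 × 50 × 7 = 700
c = 50² + 7² = 2500 + 49 = 2549
Verification: 2451² + 700² = 6007401 + 490000 = 6497401 = 2549² ✓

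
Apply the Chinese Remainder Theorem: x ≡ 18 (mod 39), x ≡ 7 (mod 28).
1071

Using Chinese Remainder Theorem:
M = 39 × 28 = 1092
M1 = 28, M2 = 39
y1 = 28^(-1) mod 39 = 7
y2 = 39^(-1) mod 28 = 23
x = (18×28×7 + 7×39×23) mod 1092 = 1071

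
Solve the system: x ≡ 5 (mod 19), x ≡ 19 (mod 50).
119

Using Chinese Remainder Theorem:
M = 19 × 50 = 950
M1 = 50, M2 = 19
y1 = 50^(-1) mod 19 = 8
y2 = 19^(-1) mod 50 = 29
x = (5×50×8 + 19×19×29) mod 950 = 119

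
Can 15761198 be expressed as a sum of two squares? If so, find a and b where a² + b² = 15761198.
Not possible

Factorization: 15761198 = 2 × 199^3
By Fermat: n is sum of two squares iff every prime p ≡ 3 (mod 4) appears to even power.
Prime(s) ≡ 3 (mod 4) with odd exponent: [(199, 3)]
Therefore 15761198 cannot be expressed as a² + b².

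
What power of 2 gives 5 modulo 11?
4

Baby-step giant-step with step n = ⌈√11⌉ = 4.
Baby steps 2^j mod 11 (j:value) for j=0..3: 0:1, 1:2, 2:4, 3:8.
Giant-step multiplier: 2^(-4) ≡ 2^(10-4) = 2^6 ≡ 9 (mod 11).
Giant steps γ_i = 5·9^i mod 11: γ_0=5, γ_1=1 (in table at j=0).
x = i·n + j = 1·4 + 0 = 4.
Check: 2^4 ≡ 5 (mod 11).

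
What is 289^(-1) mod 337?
7

gcd(289, 337) = 1, so the inverse exists.
Extended Euclidean algorithm on (337, 289):
337 = 1 × 289 + 48  ⟹  48 = (1)·337 + (-1)·289
289 = 6 × 48 + 1  ⟹  1 = (-6)·337 + (7)·289
So (7)·289 ≡ 1 (mod 337), i.e. 289^(-1) ≡ 7 (mod 337).
Check: 289 × 7 = 2023 ≡ 1 (mod 337)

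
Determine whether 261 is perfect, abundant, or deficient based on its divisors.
deficient

Proper divisors of 261: sum = 1 + 3 + 9 + 29 + 87 = 129
Since 129 < 261, 261 is deficient.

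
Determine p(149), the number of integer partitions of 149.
37027355200

p(n) counts ways to write n as a sum of positive integers (order ignored).
Euler's pentagonal recurrence: p(k) = p(k-1) + p(k-2) - p(k-5) - p(k-7) + p(k-12) + p(k-15) - ... (offsets j(3j∓1)/2, signs ++--, p(0)=1, p(<0)=0).
DP table for k = 0..148: p(0)=1, p(1)=1, p(2)=2, p(3)=3, p(4)=5, p(5)=7, p(6)=11, p(7)=15, p(8)=22, p(9)=30, p(10)=42, p(11)=56, p(12)=77, p(13)=101, p(14)=135, p(15)=176, p(16)=231, p(17)=297, p(18)=385, p(19)=490, p(20)=627, p(21)=792, p(22)=1002, p(23)=1255, p(24)=1575, p(25)=1958, p(26)=2436, p(27)=3010, p(28)=3718, p(29)=4565, p(30)=5604, p(31)=6842, p(32)=8349, p(33)=10143, p(34)=12310, p(35)=14883, p(36)=17977, p(37)=21637, p(38)=26015, p(39)=31185, p(40)=37338, p(41)=44583, p(42)=53174, p(43)=63261, p(44)=75175, p(45)=89134, p(46)=105558, p(47)=124754, p(48)=147273, p(49)=173525, p(50)=204226, p(51)=239943, p(52)=281589, p(53)=329931, p(54)=386155, p(55)=451276, p(56)=526823, p(57)=614154, p(58)=715220, p(59)=831820, p(60)=966467, p(61)=1121505, p(62)=1300156, p(63)=1505499, p(64)=1741630, p(65)=2012558, p(66)=2323520, p(67)=2679689, p(68)=3087735, p(69)=3554345, p(70)=4087968, p(71)=4697205, p(72)=5392783, p(73)=6185689, p(74)=7089500, p(75)=8118264, p(76)=9289091, p(77)=10619863, p(78)=12132164, p(79)=13848650, p(80)=15796476, p(81)=18004327, p(82)=20506255, p(83)=23338469, p(84)=26543660, p(85)=30167357, p(86)=34262962, p(87)=38887673, p(88)=44108109, p(89)=49995925, p(90)=56634173, p(91)=64112359, p(92)=72533807, p(93)=82010177, p(94)=92669720, p(95)=104651419, p(96)=118114304, p(97)=133230930, p(98)=150198136, p(99)=169229875, p(100)=190569292, p(101)=214481126, p(102)=241265379, p(103)=271248950, p(104)=304801365, p(105)=342325709, p(106)=384276336, p(107)=431149389, p(108)=483502844, p(109)=541946240, p(110)=607163746, p(111)=679903203, p(112)=761002156, p(113)=851376628, p(114)=952050665, p(115)=1064144451, p(116)=1188908248, p(117)=1327710076, p(118)=1482074143, p(119)=1653668665, p(120)=1844349560, p(121)=2056148051, p(122)=2291320912, p(123)=2552338241, p(124)=2841940500, p(125)=3163127352, p(126)=3519222692, p(127)=3913864295, p(128)=4351078600, p(129)=4835271870, p(130)=5371315400, p(131)=5964539504, p(132)=6620830889, p(133)=7346629512, p(134)=8149040695, p(135)=9035836076, p(136)=10015581680, p(137)=11097645016, p(138)=12292341831, p(139)=13610949895, p(140)=15065878135, p(141)=16670689208, p(142)=18440293320, p(143)=20390982757, p(144)=22540654445, p(145)=24908858009, p(146)=27517052599, p(147)=30388671978, p(148)=33549419497.
Final step: p(149) = p(148) + p(147) - p(144) - p(142) + p(137) + p(134) - p(127) - p(123) + p(114) + p(109) - p(98) - p(92) + p(79) + p(72) - p(57) - p(49) + p(32) + p(23) - p(4)
= 33549419497 + 30388671978 - 22540654445 - 18440293320 + 11097645016 + 8149040695 - 3913864295 - 2552338241 + 952050665 + 541946240 - 150198136 - 72533807 + 13848650 + 5392783 - 614154 - 173525 + 8349 + 1255 - 5
= 37027355200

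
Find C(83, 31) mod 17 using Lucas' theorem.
9

Using Lucas' theorem:
Write n=83 and k=31 in base 17:
n in base 17: [4, 15]
k in base 17: [1, 14]
C(83,31) mod 17 = ∏ C(n_i, k_i) mod 17
Digit binomials (mod 17): C(4,1) = 4; C(15,14) = 15
Product: 4 × 15 = 60 ≡ 9 (mod 17)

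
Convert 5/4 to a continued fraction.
[1; 4]

Euclidean algorithm steps:
5 = 1 × 4 + 1
4 = 4 × 1 + 0
Continued fraction: [1; 4]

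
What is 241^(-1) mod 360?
121

gcd(241, 360) = 1, so the inverse exists.
Extended Euclidean algorithm on (360, 241):
360 = 1 × 241 + 119  ⟹  119 = (1)·360 + (-1)·241
241 = 2 × 119 + 3  ⟹  3 = (-2)·360 + (3)·241
119 = 39 × 3 + 2  ⟹  2 = (79)·360 + (-118)·241
3 = 1 × 2 + 1  ⟹  1 = (-81)·360 + (121)·241
So (121)·241 ≡ 1 (mod 360), i.e. 241^(-1) ≡ 121 (mod 360).
Check: 241 × 121 = 29161 ≡ 1 (mod 360)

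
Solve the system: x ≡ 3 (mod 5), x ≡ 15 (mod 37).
163

Using Chinese Remainder Theorem:
M = 5 × 37 = 185
M1 = 37, M2 = 5
y1 = 37^(-1) mod 5 = 3
y2 = 5^(-1) mod 37 = 15
x = (3×37×3 + 15×5×15) mod 185 = 163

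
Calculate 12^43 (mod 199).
42

Repeated squaring. Binary of 43 = 101011.
12^1 ≡ 12 (mod 199); 12^2 ≡ 144 (mod 199); 12^4 ≡ 40 (mod 199); 12^8 ≡ 8 (mod 199); 12^16 ≡ 64 (mod 199); 12^32 ≡ 116 (mod 199)
12^43 = 12^1 × 12^2 × 12^8 × 12^32 ≡ 42 (mod 199)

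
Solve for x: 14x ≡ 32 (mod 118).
x ≡ 36 (mod 59)

gcd(14, 118) = 2, which divides 32, so solutions exist.
Divide through by 2: 7x ≡ 16 (mod 59).
Find 7^(-1) mod 59 by the extended Euclidean algorithm:
59 = 8 × 7 + 3  ⟹  3 = (1)·59 + (-8)·7
7 = 2 × 3 + 1  ⟹  1 = (-2)·59 + (17)·7
So (17)·7 ≡ 1 (mod 59), i.e. 7^(-1) ≡ 17 (mod 59).
x ≡ 17 × 16 = 272 ≡ 36 (mod 59).
Check: 14 × 36 = 504 ≡ 32 (mod 118).
x ≡ 36 (mod 59), giving 2 solutions mod 118.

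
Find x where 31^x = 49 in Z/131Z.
38

Baby-step giant-step with step n = ⌈√131⌉ = 12.
Baby steps 31^j mod 131 (j:value) for j=0..11: 0:1, 1:31, 2:44, 3:54, 4:102, 5:18, 6:34, 7:6, 8:55, 9:2, 10:62, 11:88.
Giant-step multiplier: 31^(-12) ≡ 31^(130-12) = 31^118 ≡ 74 (mod 131).
Giant steps γ_i = 49·74^i mod 131: γ_0=49, γ_1=89, γ_2=36, γ_3=44 (in table at j=2).
x = i·n + j = 3·12 + 2 = 38.
Check: 31^38 ≡ 49 (mod 131).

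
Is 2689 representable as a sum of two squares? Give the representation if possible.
33² + 40² (a=33, b=40)

Factorization: 2689 = 2689
By Fermat: n is sum of two squares iff every prime p ≡ 3 (mod 4) appears to even power.
All primes ≡ 3 (mod 4) appear to even power.
Search a = 0, 1, 2, … for 2689 - a² a perfect square: first hit at a = 33: 2689 - 1089 = 1600 = 40².
2689 = 33² + 40² = 1089 + 1600 ✓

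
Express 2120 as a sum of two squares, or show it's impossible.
2² + 46² (a=2, b=46)

Factorization: 2120 = 2^3 × 5 × 53
By Fermat: n is sum of two squares iff every prime p ≡ 3 (mod 4) appears to even power.
All primes ≡ 3 (mod 4) appear to even power.
Search a = 0, 1, 2, … for 2120 - a² a perfect square: first hit at a = 2: 2120 - 4 = 2116 = 46².
2120 = 2² + 46² = 4 + 2116 ✓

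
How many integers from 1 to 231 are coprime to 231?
120

231 = 3 × 7 × 11
φ(n) = n × ∏(1 - 1/p) for each prime p dividing n
φ(231) = 231 × (1 - 1/3) × (1 - 1/7) × (1 - 1/11) = 120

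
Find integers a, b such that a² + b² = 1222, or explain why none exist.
Not possible

Factorization: 1222 = 2 × 13 × 47
By Fermat: n is sum of two squares iff every prime p ≡ 3 (mod 4) appears to even power.
Prime(s) ≡ 3 (mod 4) with odd exponent: [(47, 1)]
Therefore 1222 cannot be expressed as a² + b².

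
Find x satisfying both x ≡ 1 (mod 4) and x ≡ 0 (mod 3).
9

Using Chinese Remainder Theorem:
M = 4 × 3 = 12
M1 = 3, M2 = 4
y1 = 3^(-1) mod 4 = 3
y2 = 4^(-1) mod 3 = 1
x = (1×3×3 + 0×4×1) mod 12 = 9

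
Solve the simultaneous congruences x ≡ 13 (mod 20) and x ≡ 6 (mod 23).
213

Using Chinese Remainder Theorem:
M = 20 × 23 = 460
M1 = 23, M2 = 20
y1 = 23^(-1) mod 20 = 7
y2 = 20^(-1) mod 23 = 15
x = (13×23×7 + 6×20×15) mod 460 = 213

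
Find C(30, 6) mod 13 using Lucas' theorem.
0

Using Lucas' theorem:
Write n=30 and k=6 in base 13:
n in base 13: [2, 4]
k in base 13: [0, 6]
C(30,6) mod 13 = ∏ C(n_i, k_i) mod 13
Digit binomials (mod 13): C(2,0) = 1; C(4,6) = 0 (k_i > n_i)
Product: 1 × 0 = 0 ≡ 0 (mod 13)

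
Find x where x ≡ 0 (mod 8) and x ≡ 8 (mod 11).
8

Using Chinese Remainder Theorem:
M = 8 × 11 = 88
M1 = 11, M2 = 8
y1 = 11^(-1) mod 8 = 3
y2 = 8^(-1) mod 11 = 7
x = (0×11×3 + 8×8×7) mod 88 = 8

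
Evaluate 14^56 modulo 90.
16

Repeated squaring. Binary of 56 = 111000.
14^1 ≡ 14 (mod 90); 14^2 ≡ 16 (mod 90); 14^4 ≡ 76 (mod 90); 14^8 ≡ 16 (mod 90); 14^16 ≡ 76 (mod 90); 14^32 ≡ 16 (mod 90)
14^56 = 14^8 × 14^16 × 14^32 ≡ 16 (mod 90)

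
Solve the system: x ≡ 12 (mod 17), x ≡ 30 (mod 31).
216

Using Chinese Remainder Theorem:
M = 17 × 31 = 527
M1 = 31, M2 = 17
y1 = 31^(-1) mod 17 = 11
y2 = 17^(-1) mod 31 = 11
x = (12×31×11 + 30×17×11) mod 527 = 216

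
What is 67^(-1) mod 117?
7

gcd(67, 117) = 1, so the inverse exists.
Extended Euclidean algorithm on (117, 67):
117 = 1 × 67 + 50  ⟹  50 = (1)·117 + (-1)·67
67 = 1 × 50 + 17  ⟹  17 = (-1)·117 + (2)·67
50 = 2 × 17 + 16  ⟹  16 = (3)·117 + (-5)·67
17 = 1 × 16 + 1  ⟹  1 = (-4)·117 + (7)·67
So (7)·67 ≡ 1 (mod 117), i.e. 67^(-1) ≡ 7 (mod 117).
Check: 67 × 7 = 469 ≡ 1 (mod 117)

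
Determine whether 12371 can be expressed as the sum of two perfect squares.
Not possible

Factorization: 12371 = 89 × 139
By Fermat: n is sum of two squares iff every prime p ≡ 3 (mod 4) appears to even power.
Prime(s) ≡ 3 (mod 4) with odd exponent: [(139, 1)]
Therefore 12371 cannot be expressed as a² + b².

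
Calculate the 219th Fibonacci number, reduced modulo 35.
26

Matrix identity: Q^n = [[F_(n+1), F_n], [F_n, F_(n-1)]] with Q = [[1,1],[1,0]].
n = 219 = 11011011₂. Square-and-multiply, entries mod 35:
Q^1 = [[1,1],[1,0]]
Q^3 = (Q^1)²·Q = [[3,2],[2,1]]
Q^6 = (Q^3)² = [[13,8],[8,5]]
Q^13 = (Q^6)²·Q = [[27,23],[23,4]]
Q^27 = (Q^13)²·Q = [[11,33],[33,13]]
Q^54 = (Q^27)² = [[20,22],[22,33]]
Q^109 = (Q^54)²·Q = [[20,9],[9,11]]
Q^219 = (Q^109)²·Q = [[25,26],[26,34]]
F_219 mod 35 = Q^219[0][1] = 26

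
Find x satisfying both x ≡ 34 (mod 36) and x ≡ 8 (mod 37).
970

Using Chinese Remainder Theorem:
M = 36 × 37 = 1332
M1 = 37, M2 = 36
y1 = 37^(-1) mod 36 = 1
y2 = 36^(-1) mod 37 = 36
x = (34×37×1 + 8×36×36) mod 1332 = 970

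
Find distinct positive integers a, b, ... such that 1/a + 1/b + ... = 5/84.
1/17 + 1/1428

Greedy algorithm:
5/84: ceiling(84/5) = 17, use 1/17
1/1428: ceiling(1428/1) = 1428, use 1/1428
Result: 5/84 = 1/17 + 1/1428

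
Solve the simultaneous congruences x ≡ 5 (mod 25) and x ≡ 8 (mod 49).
155

Using Chinese Remainder Theorem:
M = 25 × 49 = 1225
M1 = 49, M2 = 25
y1 = 49^(-1) mod 25 = 24
y2 = 25^(-1) mod 49 = 2
x = (5×49×24 + 8×25×2) mod 1225 = 155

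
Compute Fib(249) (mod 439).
357

Matrix identity: Q^n = [[F_(n+1), F_n], [F_n, F_(n-1)]] with Q = [[1,1],[1,0]].
n = 249 = 11111001₂. Square-and-multiply, entries mod 439:
Q^1 = [[1,1],[1,0]]
Q^3 = (Q^1)²·Q = [[3,2],[2,1]]
Q^7 = (Q^3)²·Q = [[21,13],[13,8]]
Q^15 = (Q^7)²·Q = [[109,171],[171,377]]
Q^31 = (Q^15)²·Q = [[430,295],[295,135]]
Q^62 = (Q^31)² = [[184,294],[294,329]]
Q^124 = (Q^62)² = [[6,245],[245,200]]
Q^249 = (Q^124)²·Q = [[342,357],[357,424]]
F_249 mod 439 = Q^249[0][1] = 357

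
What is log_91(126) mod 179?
160

Baby-step giant-step with step n = ⌈√179⌉ = 14.
Baby steps 91^j mod 179 (j:value) for j=0..13: 0:1, 1:91, 2:47, 3:160, 4:61, 5:2, 6:3, 7:94, 8:141, 9:122, 10:4, 11:6, 12:9, 13:103.
Giant-step multiplier: 91^(-14) ≡ 91^(178-14) = 91^164 ≡ 168 (mod 179).
Giant steps γ_i = 126·168^i mod 179: γ_0=126, γ_1=46, γ_2=31, γ_3=17, γ_4=171, γ_5=88, γ_6=106, γ_7=87, γ_8=117, γ_9=145, γ_10=16, γ_11=3 (in table at j=6).
x = i·n + j = 11·14 + 6 = 160.
Check: 91^160 ≡ 126 (mod 179).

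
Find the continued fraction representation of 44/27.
[1; 1, 1, 1, 2, 3]

Euclidean algorithm steps:
44 = 1 × 27 + 17
27 = 1 × 17 + 10
17 = 1 × 10 + 7
10 = 1 × 7 + 3
7 = 2 × 3 + 1
3 = 3 × 1 + 0
Continued fraction: [1; 1, 1, 1, 2, 3]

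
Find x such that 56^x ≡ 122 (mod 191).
35

Baby-step giant-step with step n = ⌈√191⌉ = 14.
Baby steps 56^j mod 191 (j:value) for j=0..13: 0:1, 1:56, 2:80, 3:87, 4:97, 5:84, 6:120, 7:35, 8:50, 9:126, 10:180, 11:148, 12:75, 13:189.
Giant-step multiplier: 56^(-14) ≡ 56^(190-14) = 56^176 ≡ 162 (mod 191).
Giant steps γ_i = 122·162^i mod 191: γ_0=122, γ_1=91, γ_2=35 (in table at j=7).
x = i·n + j = 2·14 + 7 = 35.
Check: 56^35 ≡ 122 (mod 191).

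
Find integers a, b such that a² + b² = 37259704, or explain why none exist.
Not possible

Factorization: 37259704 = 2^3 × 167^3
By Fermat: n is sum of two squares iff every prime p ≡ 3 (mod 4) appears to even power.
Prime(s) ≡ 3 (mod 4) with odd exponent: [(167, 3)]
Therefore 37259704 cannot be expressed as a² + b².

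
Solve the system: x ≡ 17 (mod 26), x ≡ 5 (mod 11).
225

Using Chinese Remainder Theorem:
M = 26 × 11 = 286
M1 = 11, M2 = 26
y1 = 11^(-1) mod 26 = 19
y2 = 26^(-1) mod 11 = 3
x = (17×11×19 + 5×26×3) mod 286 = 225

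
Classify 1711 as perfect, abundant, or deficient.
deficient

Proper divisors of 1711: sum = 1 + 29 + 59 = 89
Since 89 < 1711, 1711 is deficient.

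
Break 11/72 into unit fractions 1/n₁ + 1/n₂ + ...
1/7 + 1/101 + 1/50904

Greedy algorithm:
11/72: ceiling(72/11) = 7, use 1/7
5/504: ceiling(504/5) = 101, use 1/101
1/50904: ceiling(50904/1) = 50904, use 1/50904
Result: 11/72 = 1/7 + 1/101 + 1/50904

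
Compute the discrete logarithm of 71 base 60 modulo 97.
65

Baby-step giant-step with step n = ⌈√97⌉ = 10.
Baby steps 60^j mod 97 (j:value) for j=0..9: 0:1, 1:60, 2:11, 3:78, 4:24, 5:82, 6:70, 7:29, 8:91, 9:28.
Giant-step multiplier: 60^(-10) ≡ 60^(96-10) = 60^86 ≡ 72 (mod 97).
Giant steps γ_i = 71·72^i mod 97: γ_0=71, γ_1=68, γ_2=46, γ_3=14, γ_4=38, γ_5=20, γ_6=82 (in table at j=5).
x = i·n + j = 6·10 + 5 = 65.
Check: 60^65 ≡ 71 (mod 97).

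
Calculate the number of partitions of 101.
214481126

p(n) counts ways to write n as a sum of positive integers (order ignored).
Euler's pentagonal recurrence: p(k) = p(k-1) + p(k-2) - p(k-5) - p(k-7) + p(k-12) + p(k-15) - ... (offsets j(3j∓1)/2, signs ++--, p(0)=1, p(<0)=0).
DP table for k = 0..100: p(0)=1, p(1)=1, p(2)=2, p(3)=3, p(4)=5, p(5)=7, p(6)=11, p(7)=15, p(8)=22, p(9)=30, p(10)=42, p(11)=56, p(12)=77, p(13)=101, p(14)=135, p(15)=176, p(16)=231, p(17)=297, p(18)=385, p(19)=490, p(20)=627, p(21)=792, p(22)=1002, p(23)=1255, p(24)=1575, p(25)=1958, p(26)=2436, p(27)=3010, p(28)=3718, p(29)=4565, p(30)=5604, p(31)=6842, p(32)=8349, p(33)=10143, p(34)=12310, p(35)=14883, p(36)=17977, p(37)=21637, p(38)=26015, p(39)=31185, p(40)=37338, p(41)=44583, p(42)=53174, p(43)=63261, p(44)=75175, p(45)=89134, p(46)=105558, p(47)=124754, p(48)=147273, p(49)=173525, p(50)=204226, p(51)=239943, p(52)=281589, p(53)=329931, p(54)=386155, p(55)=451276, p(56)=526823, p(57)=614154, p(58)=715220, p(59)=831820, p(60)=966467, p(61)=1121505, p(62)=1300156, p(63)=1505499, p(64)=1741630, p(65)=2012558, p(66)=2323520, p(67)=2679689, p(68)=3087735, p(69)=3554345, p(70)=4087968, p(71)=4697205, p(72)=5392783, p(73)=6185689, p(74)=7089500, p(75)=8118264, p(76)=9289091, p(77)=10619863, p(78)=12132164, p(79)=13848650, p(80)=15796476, p(81)=18004327, p(82)=20506255, p(83)=23338469, p(84)=26543660, p(85)=30167357, p(86)=34262962, p(87)=38887673, p(88)=44108109, p(89)=49995925, p(90)=56634173, p(91)=64112359, p(92)=72533807, p(93)=82010177, p(94)=92669720, p(95)=104651419, p(96)=118114304, p(97)=133230930, p(98)=150198136, p(99)=169229875, p(100)=190569292.
Final step: p(101) = p(100) + p(99) - p(96) - p(94) + p(89) + p(86) - p(79) - p(75) + p(66) + p(61) - p(50) - p(44) + p(31) + p(24) - p(9) - p(1)
= 190569292 + 169229875 - 118114304 - 92669720 + 49995925 + 34262962 - 13848650 - 8118264 + 2323520 + 1121505 - 204226 - 75175 + 6842 + 1575 - 30 - 1
= 214481126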